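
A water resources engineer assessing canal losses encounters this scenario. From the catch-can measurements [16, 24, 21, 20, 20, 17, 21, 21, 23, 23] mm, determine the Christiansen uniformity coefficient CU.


xbar = 206 / 10 = 20.600
sum|xi - xbar| = 18.800
CU = 100 * (1 - 18.800 / (10 * 20.600))
   = 100 * (1 - 0.0913)
   = 90.87%


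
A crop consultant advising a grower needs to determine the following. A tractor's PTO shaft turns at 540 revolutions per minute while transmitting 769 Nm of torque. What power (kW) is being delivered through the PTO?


P = 2*pi*n*T / 60000
  = 2*pi * 540 * 769 / 60000
  = 2609155.53 / 60000
  = 43.49 kW


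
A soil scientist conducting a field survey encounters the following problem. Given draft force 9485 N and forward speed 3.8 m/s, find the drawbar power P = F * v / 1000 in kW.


P = F * v / 1000
  = 9485 * 3.8 / 1000
  = 36043 / 1000
  = 36.04 kW


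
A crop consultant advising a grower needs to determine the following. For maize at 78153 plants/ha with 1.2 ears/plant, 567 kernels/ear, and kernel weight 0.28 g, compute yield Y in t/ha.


Y = density * ears * kernels * kw
  = 78153 * 1.2 * 567 * 0.28 g/ha
  = 14889084.34 g/ha
  = 14889.08 kg/ha = 14.89 t/ha


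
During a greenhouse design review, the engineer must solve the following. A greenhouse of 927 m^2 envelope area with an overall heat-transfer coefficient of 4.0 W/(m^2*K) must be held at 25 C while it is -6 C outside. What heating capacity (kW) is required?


dT = 25 - (-6) = 31 K
Q = U * A * dT
  = 4.0 * 927 * 31
  = 114948 W = 114.95 kW


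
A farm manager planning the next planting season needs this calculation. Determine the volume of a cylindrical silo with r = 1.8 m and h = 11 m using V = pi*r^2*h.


V = pi * r^2 * h
  = pi * 1.8^2 * 11
  = pi * 3.24 * 11
  = 111.97 m^3


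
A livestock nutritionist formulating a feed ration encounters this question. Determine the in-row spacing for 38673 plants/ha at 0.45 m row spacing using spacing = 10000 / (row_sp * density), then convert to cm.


spacing = 10000 / (row_sp * density)
        = 10000 / (0.45 * 38673)
        = 10000 / 17402.85
        = 0.57462 m = 57.46 cm


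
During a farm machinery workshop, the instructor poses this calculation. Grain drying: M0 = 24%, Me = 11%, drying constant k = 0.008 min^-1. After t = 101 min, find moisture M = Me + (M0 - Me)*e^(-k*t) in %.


M = Me + (M0 - Me) * e^(-k*t)
  = 11 + (24 - 11) * e^(-0.008*101)
  = 11 + 13 * e^(-0.808)
  = 11 + 13 * 0.44575
  = 11 + 5.7947
  = 16.79%


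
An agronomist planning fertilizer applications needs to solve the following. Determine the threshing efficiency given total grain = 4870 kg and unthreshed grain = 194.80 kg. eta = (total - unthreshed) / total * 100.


eta = (total - unthreshed) / total * 100
    = (4870 - 194.80) / 4870 * 100
    = 4675.20 / 4870 * 100
    = 96%


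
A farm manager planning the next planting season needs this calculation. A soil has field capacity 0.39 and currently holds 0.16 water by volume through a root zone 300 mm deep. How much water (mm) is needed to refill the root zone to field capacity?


SMD = (FC - theta) * D
    = (0.39 - 0.16) * 300
    = 0.230 * 300
    = 69 mm


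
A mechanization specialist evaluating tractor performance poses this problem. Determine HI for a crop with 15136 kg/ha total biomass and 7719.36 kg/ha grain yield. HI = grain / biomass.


HI = grain_yield / biomass
   = 7719.36 / 15136
   = 0.51


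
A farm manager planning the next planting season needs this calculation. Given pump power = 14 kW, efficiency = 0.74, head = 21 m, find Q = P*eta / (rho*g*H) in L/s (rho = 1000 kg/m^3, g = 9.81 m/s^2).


Q = (P * 1000 * eta) / (rho * g * H)
  = (14 * 1000 * 0.74) / (1000 * 9.81 * 21)
  = 10360 / 206010
  = 0.05029 m^3/s = 50.29 L/s


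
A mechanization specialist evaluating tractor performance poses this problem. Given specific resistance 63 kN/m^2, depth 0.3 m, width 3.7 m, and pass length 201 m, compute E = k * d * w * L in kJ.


E = k * d * w * L
  = 63 * 0.3 * 3.7 * 201
  = 14055.93 kJ


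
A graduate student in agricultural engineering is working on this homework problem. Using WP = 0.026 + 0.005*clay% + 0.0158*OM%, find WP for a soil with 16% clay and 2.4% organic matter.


WP = 0.026 + 0.005*16 + 0.0158*2.4
   = 0.026 + 0.0800 + 0.0379
   = 0.1439


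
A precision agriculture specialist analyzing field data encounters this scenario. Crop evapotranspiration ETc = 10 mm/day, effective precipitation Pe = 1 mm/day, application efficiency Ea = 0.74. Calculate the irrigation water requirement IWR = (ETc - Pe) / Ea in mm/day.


IWR = (ETc - Pe) / Ea
    = (10 - 1) / 0.74
    = 9 / 0.74
    = 12.16 mm/day


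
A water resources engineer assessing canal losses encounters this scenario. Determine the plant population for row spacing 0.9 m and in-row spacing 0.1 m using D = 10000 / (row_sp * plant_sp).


D = 10000 / (row_sp * plant_sp)
  = 10000 / (0.9 * 0.1)
  = 10000 / 0.0900
  = 111111.11 plants/ha


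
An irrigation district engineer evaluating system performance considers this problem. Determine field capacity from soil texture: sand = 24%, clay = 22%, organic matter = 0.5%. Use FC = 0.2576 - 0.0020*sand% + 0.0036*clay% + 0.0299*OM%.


FC = 0.2576 - 0.0020*24 + 0.0036*22 + 0.0299*0.5
   = 0.2576 - 0.0480 + 0.0792 + 0.0150
   = 0.3038


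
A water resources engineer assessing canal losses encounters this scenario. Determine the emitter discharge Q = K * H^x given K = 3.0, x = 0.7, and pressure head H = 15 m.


Q = K * H^x
  = 3.0 * 15^0.7
  = 3.0 * 6.6568
  = 19.97 L/h


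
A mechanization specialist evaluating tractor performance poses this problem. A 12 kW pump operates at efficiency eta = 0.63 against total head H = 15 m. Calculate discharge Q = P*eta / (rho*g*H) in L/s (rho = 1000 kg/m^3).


Q = (P * 1000 * eta) / (rho * g * H)
  = (12 * 1000 * 0.63) / (1000 * 9.81 * 15)
  = 7560 / 147150
  = 0.05138 m^3/s = 51.38 L/s


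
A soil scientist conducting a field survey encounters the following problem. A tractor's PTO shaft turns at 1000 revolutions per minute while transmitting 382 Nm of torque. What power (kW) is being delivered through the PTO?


P = 2*pi*n*T / 60000
  = 2*pi * 1000 * 382 / 60000
  = 2400176.79 / 60000
  = 40.00 kW


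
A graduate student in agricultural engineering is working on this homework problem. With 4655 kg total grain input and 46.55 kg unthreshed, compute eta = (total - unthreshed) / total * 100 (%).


eta = (total - unthreshed) / total * 100
    = (4655 - 46.55) / 4655 * 100
    = 4608.45 / 4655 * 100
    = 99%


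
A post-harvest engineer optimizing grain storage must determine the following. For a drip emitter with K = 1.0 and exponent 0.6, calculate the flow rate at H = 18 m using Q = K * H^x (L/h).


Q = K * H^x
  = 1.0 * 18^0.6
  = 1.0 * 5.6645
  = 5.66 L/h


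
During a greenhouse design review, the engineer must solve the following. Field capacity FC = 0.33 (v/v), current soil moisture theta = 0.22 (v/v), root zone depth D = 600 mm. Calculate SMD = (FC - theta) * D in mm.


SMD = (FC - theta) * D
    = (0.33 - 0.22) * 600
    = 0.110 * 600
    = 66 mm


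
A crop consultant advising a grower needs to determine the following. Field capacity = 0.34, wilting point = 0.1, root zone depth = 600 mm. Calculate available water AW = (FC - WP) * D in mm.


AW = (FC - WP) * D
   = (0.34 - 0.1) * 600
   = 0.24 * 600
   = 144 mm


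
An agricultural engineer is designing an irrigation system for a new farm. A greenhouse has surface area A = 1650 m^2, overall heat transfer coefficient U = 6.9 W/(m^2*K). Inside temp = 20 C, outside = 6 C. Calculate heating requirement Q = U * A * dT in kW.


dT = 20 - (6) = 14 K
Q = U * A * dT
  = 6.9 * 1650 * 14
  = 159390 W = 159.39 kW


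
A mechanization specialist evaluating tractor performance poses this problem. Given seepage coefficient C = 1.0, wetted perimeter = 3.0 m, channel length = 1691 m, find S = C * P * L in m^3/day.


S = C * P * L
  = 1.0 * 3.0 * 1691
  = 5073 m^3/day


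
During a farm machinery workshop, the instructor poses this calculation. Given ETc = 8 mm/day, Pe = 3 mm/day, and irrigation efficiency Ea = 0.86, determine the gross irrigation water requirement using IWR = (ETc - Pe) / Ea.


IWR = (ETc - Pe) / Ea
    = (8 - 3) / 0.86
    = 5 / 0.86
    = 5.81 mm/day


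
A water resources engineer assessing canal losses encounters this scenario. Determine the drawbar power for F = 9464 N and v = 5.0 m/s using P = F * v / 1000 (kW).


P = F * v / 1000
  = 9464 * 5.0 / 1000
  = 47320 / 1000
  = 47.32 kW


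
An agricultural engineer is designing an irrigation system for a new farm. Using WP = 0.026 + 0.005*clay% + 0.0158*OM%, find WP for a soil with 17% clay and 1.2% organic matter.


WP = 0.026 + 0.005*17 + 0.0158*1.2
   = 0.026 + 0.0850 + 0.0190
   = 0.1300


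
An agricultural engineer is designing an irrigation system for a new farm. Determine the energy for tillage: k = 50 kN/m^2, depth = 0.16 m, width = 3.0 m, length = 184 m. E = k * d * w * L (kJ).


E = k * d * w * L
  = 50 * 0.16 * 3.0 * 184
  = 4416 kJ


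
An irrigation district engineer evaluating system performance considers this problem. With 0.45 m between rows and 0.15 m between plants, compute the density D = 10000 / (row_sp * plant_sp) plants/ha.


D = 10000 / (row_sp * plant_sp)
  = 10000 / (0.45 * 0.15)
  = 10000 / 0.0675
  = 148148.15 plants/ha


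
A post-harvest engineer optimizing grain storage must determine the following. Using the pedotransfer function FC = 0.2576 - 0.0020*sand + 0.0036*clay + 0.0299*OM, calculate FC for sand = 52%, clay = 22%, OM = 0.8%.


FC = 0.2576 - 0.0020*52 + 0.0036*22 + 0.0299*0.8
   = 0.2576 - 0.1040 + 0.0792 + 0.0239
   = 0.2567


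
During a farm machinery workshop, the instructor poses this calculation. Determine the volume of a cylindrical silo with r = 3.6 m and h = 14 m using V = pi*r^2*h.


V = pi * r^2 * h
  = pi * 3.6^2 * 14
  = pi * 12.96 * 14
  = 570.01 m^3


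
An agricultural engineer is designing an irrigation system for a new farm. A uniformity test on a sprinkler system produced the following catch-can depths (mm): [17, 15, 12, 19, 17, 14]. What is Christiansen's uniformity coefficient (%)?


xbar = 94 / 6 = 15.667
sum|xi - xbar| = 12
CU = 100 * (1 - 12 / (6 * 15.667))
   = 100 * (1 - 0.1277)
   = 87.23%


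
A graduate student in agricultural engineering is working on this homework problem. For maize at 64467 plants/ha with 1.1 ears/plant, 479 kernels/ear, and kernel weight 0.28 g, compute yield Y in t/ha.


Y = density * ears * kernels * kw
  = 64467 * 1.1 * 479 * 0.28 g/ha
  = 9510945.44 g/ha
  = 9510.95 kg/ha = 9.51 t/ha


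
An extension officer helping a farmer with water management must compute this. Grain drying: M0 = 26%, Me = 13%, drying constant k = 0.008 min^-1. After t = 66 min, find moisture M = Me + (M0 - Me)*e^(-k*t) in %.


M = Me + (M0 - Me) * e^(-k*t)
  = 13 + (26 - 13) * e^(-0.008*66)
  = 13 + 13 * e^(-0.528)
  = 13 + 13 * 0.58978
  = 13 + 7.6672
  = 20.67%


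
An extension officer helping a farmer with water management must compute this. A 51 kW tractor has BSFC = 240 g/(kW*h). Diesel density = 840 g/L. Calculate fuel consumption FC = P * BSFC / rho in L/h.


FC = P * BSFC / rho_fuel
   = 51 * 240 / 840
   = 12240 / 840
   = 14.57 L/h


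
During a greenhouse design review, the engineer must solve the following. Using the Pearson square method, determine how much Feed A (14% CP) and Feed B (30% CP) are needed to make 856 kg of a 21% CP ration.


parts_A = CP_b - target = 30 - 21 = 9
parts_B = target - CP_a = 21 - 14 = 7
total_parts = 9 + 7 = 16
Feed A = 856 * 9 / 16 = 481.50 kg
Feed B = 856 * 7 / 16 = 374.50 kg

481.50 kg


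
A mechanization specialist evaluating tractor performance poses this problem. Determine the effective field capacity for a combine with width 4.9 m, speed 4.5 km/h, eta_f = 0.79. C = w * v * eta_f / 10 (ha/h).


C = w * v * eta_f / 10
  = 4.9 * 4.5 * 0.79 / 10
  = 17.42 / 10
  = 1.74 ha/h


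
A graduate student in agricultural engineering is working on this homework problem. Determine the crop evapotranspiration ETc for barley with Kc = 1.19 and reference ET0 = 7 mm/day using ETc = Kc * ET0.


ETc = Kc * ET0
    = 1.19 * 7
    = 8.33 mm/day


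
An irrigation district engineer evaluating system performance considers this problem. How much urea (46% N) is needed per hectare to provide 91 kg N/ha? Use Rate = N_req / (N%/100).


Rate = N_required / (N_content / 100)
     = 91 / (46 / 100)
     = 91 / 0.46
     = 197.83 kg/ha


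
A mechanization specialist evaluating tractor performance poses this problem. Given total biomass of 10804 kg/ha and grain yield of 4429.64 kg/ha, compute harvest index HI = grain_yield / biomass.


HI = grain_yield / biomass
   = 4429.64 / 10804
   = 0.41


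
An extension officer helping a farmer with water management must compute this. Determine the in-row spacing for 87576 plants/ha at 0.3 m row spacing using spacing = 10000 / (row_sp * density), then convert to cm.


spacing = 10000 / (row_sp * density)
        = 10000 / (0.3 * 87576)
        = 10000 / 26272.80
        = 0.38062 m = 38.06 cm


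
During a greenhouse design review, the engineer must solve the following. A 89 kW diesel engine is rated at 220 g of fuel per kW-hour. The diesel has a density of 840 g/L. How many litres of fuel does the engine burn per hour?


FC = P * BSFC / rho_fuel
   = 89 * 220 / 840
   = 19580 / 840
   = 23.31 L/h


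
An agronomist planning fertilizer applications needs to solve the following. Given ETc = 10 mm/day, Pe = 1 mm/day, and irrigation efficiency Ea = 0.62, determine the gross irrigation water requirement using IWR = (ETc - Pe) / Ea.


IWR = (ETc - Pe) / Ea
    = (10 - 1) / 0.62
    = 9 / 0.62
    = 14.52 mm/day


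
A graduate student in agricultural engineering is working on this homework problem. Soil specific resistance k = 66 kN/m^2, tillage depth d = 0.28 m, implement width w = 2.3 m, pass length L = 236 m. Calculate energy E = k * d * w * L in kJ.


E = k * d * w * L
  = 66 * 0.28 * 2.3 * 236
  = 10030.94 kJ


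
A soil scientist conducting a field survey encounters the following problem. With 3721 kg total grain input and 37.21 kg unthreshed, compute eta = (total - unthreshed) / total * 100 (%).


eta = (total - unthreshed) / total * 100
    = (3721 - 37.21) / 3721 * 100
    = 3683.79 / 3721 * 100
    = 99%


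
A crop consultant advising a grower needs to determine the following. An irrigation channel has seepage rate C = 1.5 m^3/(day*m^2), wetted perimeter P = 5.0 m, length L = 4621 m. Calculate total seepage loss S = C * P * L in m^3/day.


S = C * P * L
  = 1.5 * 5.0 * 4621
  = 34657.50 m^3/day


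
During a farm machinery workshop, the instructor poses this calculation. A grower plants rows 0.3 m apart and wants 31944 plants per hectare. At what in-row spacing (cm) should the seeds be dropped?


spacing = 10000 / (row_sp * density)
        = 10000 / (0.3 * 31944)
        = 10000 / 9583.20
        = 1.04349 m = 104.35 cm


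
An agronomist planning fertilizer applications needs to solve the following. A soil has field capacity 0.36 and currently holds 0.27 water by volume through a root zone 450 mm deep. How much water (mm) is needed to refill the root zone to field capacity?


SMD = (FC - theta) * D
    = (0.36 - 0.27) * 450
    = 0.090 * 450
    = 40.50 mm


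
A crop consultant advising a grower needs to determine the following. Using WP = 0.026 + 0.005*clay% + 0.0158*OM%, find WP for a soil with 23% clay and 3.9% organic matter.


WP = 0.026 + 0.005*23 + 0.0158*3.9
   = 0.026 + 0.1150 + 0.0616
   = 0.2026


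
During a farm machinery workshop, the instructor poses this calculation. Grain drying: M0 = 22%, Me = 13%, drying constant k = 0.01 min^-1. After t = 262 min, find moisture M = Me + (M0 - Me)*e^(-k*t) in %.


M = Me + (M0 - Me) * e^(-k*t)
  = 13 + (22 - 13) * e^(-0.01*262)
  = 13 + 9 * e^(-2.620)
  = 13 + 9 * 0.07280
  = 13 + 0.6552
  = 13.66%


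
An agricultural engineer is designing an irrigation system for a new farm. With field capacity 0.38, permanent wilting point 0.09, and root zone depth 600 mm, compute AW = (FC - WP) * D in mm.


AW = (FC - WP) * D
   = (0.38 - 0.09) * 600
   = 0.29 * 600
   = 174 mm


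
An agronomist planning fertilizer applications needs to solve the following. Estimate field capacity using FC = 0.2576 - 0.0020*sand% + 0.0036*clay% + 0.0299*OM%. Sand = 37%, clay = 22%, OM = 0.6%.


FC = 0.2576 - 0.0020*37 + 0.0036*22 + 0.0299*0.6
   = 0.2576 - 0.0740 + 0.0792 + 0.0179
   = 0.2807


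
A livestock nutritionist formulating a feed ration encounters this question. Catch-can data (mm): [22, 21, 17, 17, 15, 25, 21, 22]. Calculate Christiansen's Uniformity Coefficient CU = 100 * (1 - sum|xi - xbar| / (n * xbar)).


xbar = 160 / 8 = 20
sum|xi - xbar| = 22
CU = 100 * (1 - 22 / (8 * 20))
   = 100 * (1 - 0.1375)
   = 86.25%


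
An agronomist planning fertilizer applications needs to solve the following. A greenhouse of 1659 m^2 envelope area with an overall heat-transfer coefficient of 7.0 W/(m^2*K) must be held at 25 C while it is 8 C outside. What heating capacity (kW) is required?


dT = 25 - (8) = 17 K
Q = U * A * dT
  = 7.0 * 1659 * 17
  = 197421 W = 197.42 kW


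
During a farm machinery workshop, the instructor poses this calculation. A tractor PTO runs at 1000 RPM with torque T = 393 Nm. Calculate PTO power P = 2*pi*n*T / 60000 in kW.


P = 2*pi*n*T / 60000
  = 2*pi * 1000 * 393 / 60000
  = 2469291.83 / 60000
  = 41.15 kW


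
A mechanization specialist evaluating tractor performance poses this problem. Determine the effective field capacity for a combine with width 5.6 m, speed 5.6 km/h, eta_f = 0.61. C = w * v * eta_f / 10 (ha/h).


C = w * v * eta_f / 10
  = 5.6 * 5.6 * 0.61 / 10
  = 19.13 / 10
  = 1.91 ha/h


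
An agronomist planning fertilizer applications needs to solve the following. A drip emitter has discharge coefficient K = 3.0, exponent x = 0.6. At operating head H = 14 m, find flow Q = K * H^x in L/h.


Q = K * H^x
  = 3.0 * 14^0.6
  = 3.0 * 4.8717
  = 14.61 L/h


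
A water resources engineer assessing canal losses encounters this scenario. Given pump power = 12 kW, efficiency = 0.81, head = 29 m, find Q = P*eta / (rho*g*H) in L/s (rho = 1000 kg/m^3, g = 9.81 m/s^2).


Q = (P * 1000 * eta) / (rho * g * H)
  = (12 * 1000 * 0.81) / (1000 * 9.81 * 29)
  = 9720 / 284490
  = 0.03417 m^3/s = 34.17 L/s


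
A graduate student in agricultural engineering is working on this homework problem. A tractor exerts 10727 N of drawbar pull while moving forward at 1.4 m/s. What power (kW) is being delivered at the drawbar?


P = F * v / 1000
  = 10727 * 1.4 / 1000
  = 15017.80 / 1000
  = 15.02 kW


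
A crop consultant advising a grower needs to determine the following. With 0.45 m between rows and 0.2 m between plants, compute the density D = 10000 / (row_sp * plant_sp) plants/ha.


D = 10000 / (row_sp * plant_sp)
  = 10000 / (0.45 * 0.2)
  = 10000 / 0.0900
  = 111111.11 plants/ha


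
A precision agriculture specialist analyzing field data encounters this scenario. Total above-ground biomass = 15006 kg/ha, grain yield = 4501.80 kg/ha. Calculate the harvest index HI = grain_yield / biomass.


HI = grain_yield / biomass
   = 4501.80 / 15006
   = 0.30


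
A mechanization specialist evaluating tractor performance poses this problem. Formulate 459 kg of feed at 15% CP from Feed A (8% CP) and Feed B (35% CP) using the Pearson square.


parts_A = CP_b - target = 35 - 15 = 20
parts_B = target - CP_a = 15 - 8 = 7
total_parts = 20 + 7 = 27
Feed A = 459 * 20 / 27 = 340 kg
Feed B = 459 * 7 / 27 = 119 kg

340 kg


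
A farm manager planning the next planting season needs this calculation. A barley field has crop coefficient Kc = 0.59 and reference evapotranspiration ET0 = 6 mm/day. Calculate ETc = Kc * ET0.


ETc = Kc * ET0
    = 0.59 * 6
    = 3.54 mm/day


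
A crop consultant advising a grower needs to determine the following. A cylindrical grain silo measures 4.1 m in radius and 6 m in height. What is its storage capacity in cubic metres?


V = pi * r^2 * h
  = pi * 4.1^2 * 6
  = pi * 16.81 * 6
  = 316.86 m^3


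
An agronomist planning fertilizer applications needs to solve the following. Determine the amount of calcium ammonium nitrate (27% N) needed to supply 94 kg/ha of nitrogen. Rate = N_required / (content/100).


Rate = N_required / (N_content / 100)
     = 94 / (27 / 100)
     = 94 / 0.27
     = 348.15 kg/ha


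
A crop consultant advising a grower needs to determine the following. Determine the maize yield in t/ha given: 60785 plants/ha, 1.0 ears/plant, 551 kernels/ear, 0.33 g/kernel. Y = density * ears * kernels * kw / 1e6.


Y = density * ears * kernels * kw
  = 60785 * 1.0 * 551 * 0.33 g/ha
  = 11052536.55 g/ha
  = 11052.54 kg/ha = 11.05 t/ha


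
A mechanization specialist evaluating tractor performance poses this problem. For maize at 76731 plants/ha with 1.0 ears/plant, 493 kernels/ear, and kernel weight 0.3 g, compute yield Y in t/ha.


Y = density * ears * kernels * kw
  = 76731 * 1.0 * 493 * 0.3 g/ha
  = 11348514.90 g/ha
  = 11348.51 kg/ha = 11.35 t/ha


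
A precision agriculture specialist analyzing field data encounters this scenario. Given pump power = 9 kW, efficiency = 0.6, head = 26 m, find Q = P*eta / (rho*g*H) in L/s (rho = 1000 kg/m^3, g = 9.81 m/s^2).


Q = (P * 1000 * eta) / (rho * g * H)
  = (9 * 1000 * 0.6) / (1000 * 9.81 * 26)
  = 5400 / 255060
  = 0.02117 m^3/s = 21.17 L/s


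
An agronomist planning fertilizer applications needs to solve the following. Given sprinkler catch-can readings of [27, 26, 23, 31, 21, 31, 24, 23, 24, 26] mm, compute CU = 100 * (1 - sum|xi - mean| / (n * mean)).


xbar = 256 / 10 = 25.600
sum|xi - xbar| = 26
CU = 100 * (1 - 26 / (10 * 25.600))
   = 100 * (1 - 0.1016)
   = 89.84%


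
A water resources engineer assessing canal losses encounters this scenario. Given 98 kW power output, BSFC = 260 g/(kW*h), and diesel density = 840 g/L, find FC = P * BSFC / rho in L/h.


FC = P * BSFC / rho_fuel
   = 98 * 260 / 840
   = 25480 / 840
   = 30.33 L/h


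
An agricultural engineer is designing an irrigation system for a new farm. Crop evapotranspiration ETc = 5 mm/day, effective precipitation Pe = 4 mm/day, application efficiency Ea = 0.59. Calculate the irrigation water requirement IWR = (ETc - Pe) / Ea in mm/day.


IWR = (ETc - Pe) / Ea
    = (5 - 4) / 0.59
    = 1 / 0.59
    = 1.69 mm/day


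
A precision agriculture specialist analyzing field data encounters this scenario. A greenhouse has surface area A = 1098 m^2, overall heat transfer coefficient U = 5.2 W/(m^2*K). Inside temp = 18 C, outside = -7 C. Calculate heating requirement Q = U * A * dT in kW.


dT = 18 - (-7) = 25 K
Q = U * A * dT
  = 5.2 * 1098 * 25
  = 142740 W = 142.74 kW


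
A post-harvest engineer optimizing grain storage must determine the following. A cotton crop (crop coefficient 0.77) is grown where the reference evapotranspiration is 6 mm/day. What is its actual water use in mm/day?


ETc = Kc * ET0
    = 0.77 * 6
    = 4.62 mm/day


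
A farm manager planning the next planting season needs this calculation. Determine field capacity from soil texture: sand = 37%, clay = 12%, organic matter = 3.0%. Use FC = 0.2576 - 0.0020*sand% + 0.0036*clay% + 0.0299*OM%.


FC = 0.2576 - 0.0020*37 + 0.0036*12 + 0.0299*3.0
   = 0.2576 - 0.0740 + 0.0432 + 0.0897
   = 0.3165


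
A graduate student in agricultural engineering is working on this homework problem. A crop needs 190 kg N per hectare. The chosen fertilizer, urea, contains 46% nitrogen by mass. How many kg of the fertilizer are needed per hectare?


Rate = N_required / (N_content / 100)
     = 190 / (46 / 100)
     = 190 / 0.46
     = 413.04 kg/ha


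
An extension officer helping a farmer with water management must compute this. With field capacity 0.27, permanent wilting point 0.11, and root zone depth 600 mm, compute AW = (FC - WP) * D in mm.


AW = (FC - WP) * D
   = (0.27 - 0.11) * 600
   = 0.16 * 600
   = 96 mm


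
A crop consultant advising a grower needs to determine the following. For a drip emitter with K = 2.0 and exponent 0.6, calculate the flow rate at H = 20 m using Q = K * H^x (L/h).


Q = K * H^x
  = 2.0 * 20^0.6
  = 2.0 * 6.0342
  = 12.07 L/h


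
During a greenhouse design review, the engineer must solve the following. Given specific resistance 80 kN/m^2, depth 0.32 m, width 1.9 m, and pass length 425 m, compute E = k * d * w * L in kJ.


E = k * d * w * L
  = 80 * 0.32 * 1.9 * 425
  = 20672 kJ


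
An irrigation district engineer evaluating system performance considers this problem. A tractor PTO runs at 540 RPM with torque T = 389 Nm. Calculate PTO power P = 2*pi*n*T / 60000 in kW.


P = 2*pi*n*T / 60000
  = 2*pi * 540 * 389 / 60000
  = 1319845.91 / 60000
  = 22.00 kW


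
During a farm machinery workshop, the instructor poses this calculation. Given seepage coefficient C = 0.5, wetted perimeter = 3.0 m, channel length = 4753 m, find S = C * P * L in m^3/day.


S = C * P * L
  = 0.5 * 3.0 * 4753
  = 7129.50 m^3/day


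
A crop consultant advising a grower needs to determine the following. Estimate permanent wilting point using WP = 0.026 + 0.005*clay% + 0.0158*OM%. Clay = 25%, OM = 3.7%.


WP = 0.026 + 0.005*25 + 0.0158*3.7
   = 0.026 + 0.1250 + 0.0585
   = 0.2095


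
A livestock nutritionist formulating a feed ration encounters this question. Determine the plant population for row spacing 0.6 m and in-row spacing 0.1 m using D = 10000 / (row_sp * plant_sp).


D = 10000 / (row_sp * plant_sp)
  = 10000 / (0.6 * 0.1)
  = 10000 / 0.0600
  = 166666.67 plants/ha


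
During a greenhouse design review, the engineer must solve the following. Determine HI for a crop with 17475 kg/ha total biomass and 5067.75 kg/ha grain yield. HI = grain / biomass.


HI = grain_yield / biomass
   = 5067.75 / 17475
   = 0.29


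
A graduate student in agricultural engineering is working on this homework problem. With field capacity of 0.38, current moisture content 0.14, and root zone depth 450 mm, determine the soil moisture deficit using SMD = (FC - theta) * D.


SMD = (FC - theta) * D
    = (0.38 - 0.14) * 450
    = 0.240 * 450
    = 108 mm


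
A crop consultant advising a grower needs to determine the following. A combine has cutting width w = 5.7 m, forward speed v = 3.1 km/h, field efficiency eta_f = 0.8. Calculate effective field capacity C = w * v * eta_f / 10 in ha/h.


C = w * v * eta_f / 10
  = 5.7 * 3.1 * 0.8 / 10
  = 14.14 / 10
  = 1.41 ha/h


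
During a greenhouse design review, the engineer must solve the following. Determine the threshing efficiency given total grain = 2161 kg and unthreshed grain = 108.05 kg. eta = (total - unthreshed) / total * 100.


eta = (total - unthreshed) / total * 100
    = (2161 - 108.05) / 2161 * 100
    = 2052.95 / 2161 * 100
    = 95%


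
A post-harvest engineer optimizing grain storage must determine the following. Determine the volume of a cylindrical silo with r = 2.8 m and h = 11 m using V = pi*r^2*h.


V = pi * r^2 * h
  = pi * 2.8^2 * 11
  = pi * 7.84 * 11
  = 270.93 m^3


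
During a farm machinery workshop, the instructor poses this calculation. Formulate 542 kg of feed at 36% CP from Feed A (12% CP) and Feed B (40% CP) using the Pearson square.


parts_A = CP_b - target = 40 - 36 = 4
parts_B = target - CP_a = 36 - 12 = 24
total_parts = 4 + 24 = 28
Feed A = 542 * 4 / 28 = 77.43 kg
Feed B = 542 * 24 / 28 = 464.57 kg

77.43 kg


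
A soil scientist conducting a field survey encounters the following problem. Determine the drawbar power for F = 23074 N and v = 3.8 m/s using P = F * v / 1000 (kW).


P = F * v / 1000
  = 23074 * 3.8 / 1000
  = 87681.20 / 1000
  = 87.68 kW


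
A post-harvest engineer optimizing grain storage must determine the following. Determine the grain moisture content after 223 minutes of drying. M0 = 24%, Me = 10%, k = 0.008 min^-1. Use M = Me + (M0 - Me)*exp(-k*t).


M = Me + (M0 - Me) * e^(-k*t)
  = 10 + (24 - 10) * e^(-0.008*223)
  = 10 + 14 * e^(-1.784)
  = 10 + 14 * 0.16796
  = 10 + 2.3515
  = 12.35%


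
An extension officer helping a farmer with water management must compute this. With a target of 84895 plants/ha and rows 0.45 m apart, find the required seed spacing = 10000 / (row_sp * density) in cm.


spacing = 10000 / (row_sp * density)
        = 10000 / (0.45 * 84895)
        = 10000 / 38202.75
        = 0.26176 m = 26.18 cm


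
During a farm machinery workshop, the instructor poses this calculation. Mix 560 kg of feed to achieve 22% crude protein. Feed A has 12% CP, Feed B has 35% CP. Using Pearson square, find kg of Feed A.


parts_A = CP_b - target = 35 - 22 = 13
parts_B = target - CP_a = 22 - 12 = 10
total_parts = 13 + 10 = 23
Feed A = 560 * 13 / 23 = 316.52 kg
Feed B = 560 * 10 / 23 = 243.48 kg

316.52 kg


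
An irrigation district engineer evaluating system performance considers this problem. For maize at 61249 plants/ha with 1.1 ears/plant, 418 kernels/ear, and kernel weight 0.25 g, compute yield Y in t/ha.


Y = density * ears * kernels * kw
  = 61249 * 1.1 * 418 * 0.25 g/ha
  = 7040572.55 g/ha
  = 7040.57 kg/ha = 7.04 t/ha


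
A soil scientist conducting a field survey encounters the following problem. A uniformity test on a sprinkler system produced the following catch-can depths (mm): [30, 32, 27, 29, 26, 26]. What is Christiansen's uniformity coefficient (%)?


xbar = 170 / 6 = 28.333
sum|xi - xbar| = 12
CU = 100 * (1 - 12 / (6 * 28.333))
   = 100 * (1 - 0.0706)
   = 92.94%


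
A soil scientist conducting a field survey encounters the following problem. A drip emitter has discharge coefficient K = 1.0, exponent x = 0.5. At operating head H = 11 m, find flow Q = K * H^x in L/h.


Q = K * H^x
  = 1.0 * 11^0.5
  = 1.0 * 3.3166
  = 3.32 L/h


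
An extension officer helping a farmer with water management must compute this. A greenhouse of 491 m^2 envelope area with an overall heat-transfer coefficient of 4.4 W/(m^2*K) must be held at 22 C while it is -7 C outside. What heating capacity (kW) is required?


dT = 22 - (-7) = 29 K
Q = U * A * dT
  = 4.4 * 491 * 29
  = 62651.60 W = 62.65 kW


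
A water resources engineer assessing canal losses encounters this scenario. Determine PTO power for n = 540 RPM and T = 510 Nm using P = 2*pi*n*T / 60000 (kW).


P = 2*pi*n*T / 60000
  = 2*pi * 540 * 510 / 60000
  = 1730389.23 / 60000
  = 28.84 kW


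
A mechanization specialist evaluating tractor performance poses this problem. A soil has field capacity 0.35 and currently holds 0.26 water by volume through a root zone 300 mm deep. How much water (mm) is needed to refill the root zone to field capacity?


SMD = (FC - theta) * D
    = (0.35 - 0.26) * 300
    = 0.090 * 300
    = 27 mm


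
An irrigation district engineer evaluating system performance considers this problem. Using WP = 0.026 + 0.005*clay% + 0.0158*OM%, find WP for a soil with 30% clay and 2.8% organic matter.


WP = 0.026 + 0.005*30 + 0.0158*2.8
   = 0.026 + 0.1500 + 0.0442
   = 0.2202


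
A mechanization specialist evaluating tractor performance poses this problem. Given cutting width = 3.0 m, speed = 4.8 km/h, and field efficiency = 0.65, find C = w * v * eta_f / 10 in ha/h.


C = w * v * eta_f / 10
  = 3.0 * 4.8 * 0.65 / 10
  = 9.36 / 10
  = 0.94 ha/h


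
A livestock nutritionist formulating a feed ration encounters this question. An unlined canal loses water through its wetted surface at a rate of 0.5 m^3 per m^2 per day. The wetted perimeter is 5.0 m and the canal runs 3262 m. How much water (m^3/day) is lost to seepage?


S = C * P * L
  = 0.5 * 5.0 * 3262
  = 8155 m^3/day


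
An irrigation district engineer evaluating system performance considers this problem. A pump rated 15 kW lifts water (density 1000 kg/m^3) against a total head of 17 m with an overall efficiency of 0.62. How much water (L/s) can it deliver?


Q = (P * 1000 * eta) / (rho * g * H)
  = (15 * 1000 * 0.62) / (1000 * 9.81 * 17)
  = 9300 / 166770
  = 0.05577 m^3/s = 55.77 L/s


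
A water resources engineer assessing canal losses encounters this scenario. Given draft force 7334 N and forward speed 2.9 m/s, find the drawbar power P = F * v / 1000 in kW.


P = F * v / 1000
  = 7334 * 2.9 / 1000
  = 21268.60 / 1000
  = 21.27 kW


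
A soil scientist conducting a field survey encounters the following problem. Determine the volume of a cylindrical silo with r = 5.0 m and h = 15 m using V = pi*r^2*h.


V = pi * r^2 * h
  = pi * 5.0^2 * 15
  = pi * 25 * 15
  = 1178.10 m^3


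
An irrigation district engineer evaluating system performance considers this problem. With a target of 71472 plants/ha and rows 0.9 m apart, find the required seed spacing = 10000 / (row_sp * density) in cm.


spacing = 10000 / (row_sp * density)
        = 10000 / (0.9 * 71472)
        = 10000 / 64324.80
        = 0.15546 m = 15.55 cm


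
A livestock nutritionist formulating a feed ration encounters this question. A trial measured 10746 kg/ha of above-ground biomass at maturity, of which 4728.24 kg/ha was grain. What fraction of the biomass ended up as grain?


HI = grain_yield / biomass
   = 4728.24 / 10746
   = 0.44


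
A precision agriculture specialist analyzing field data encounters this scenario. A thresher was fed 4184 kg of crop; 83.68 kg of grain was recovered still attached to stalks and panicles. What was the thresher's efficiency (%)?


eta = (total - unthreshed) / total * 100
    = (4184 - 83.68) / 4184 * 100
    = 4100.32 / 4184 * 100
    = 98%


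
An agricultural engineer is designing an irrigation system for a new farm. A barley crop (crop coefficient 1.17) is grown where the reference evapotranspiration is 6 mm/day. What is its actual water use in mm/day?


ETc = Kc * ET0
    = 1.17 * 6
    = 7.02 mm/day


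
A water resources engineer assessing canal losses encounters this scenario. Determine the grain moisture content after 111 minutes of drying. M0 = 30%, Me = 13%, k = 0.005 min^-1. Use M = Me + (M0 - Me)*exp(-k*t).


M = Me + (M0 - Me) * e^(-k*t)
  = 13 + (30 - 13) * e^(-0.005*111)
  = 13 + 17 * e^(-0.555)
  = 13 + 17 * 0.57407
  = 13 + 9.7592
  = 22.76%


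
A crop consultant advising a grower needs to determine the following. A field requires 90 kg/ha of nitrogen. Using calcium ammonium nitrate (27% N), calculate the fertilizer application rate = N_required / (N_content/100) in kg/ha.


Rate = N_required / (N_content / 100)
     = 90 / (27 / 100)
     = 90 / 0.27
     = 333.33 kg/ha


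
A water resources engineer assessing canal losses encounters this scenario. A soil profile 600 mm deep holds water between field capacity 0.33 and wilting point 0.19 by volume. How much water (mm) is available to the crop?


AW = (FC - WP) * D
   = (0.33 - 0.19) * 600
   = 0.14 * 600
   = 84 mm


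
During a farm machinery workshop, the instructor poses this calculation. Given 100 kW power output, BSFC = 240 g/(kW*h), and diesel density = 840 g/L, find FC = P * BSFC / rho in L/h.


FC = P * BSFC / rho_fuel
   = 100 * 240 / 840
   = 24000 / 840
   = 28.57 L/h


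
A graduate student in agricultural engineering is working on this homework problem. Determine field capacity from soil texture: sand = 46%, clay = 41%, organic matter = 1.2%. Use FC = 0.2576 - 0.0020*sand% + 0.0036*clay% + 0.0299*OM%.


FC = 0.2576 - 0.0020*46 + 0.0036*41 + 0.0299*1.2
   = 0.2576 - 0.0920 + 0.1476 + 0.0359
   = 0.3491


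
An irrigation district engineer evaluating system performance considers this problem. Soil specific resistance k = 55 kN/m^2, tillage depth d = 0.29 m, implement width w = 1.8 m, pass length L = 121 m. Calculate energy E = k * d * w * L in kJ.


E = k * d * w * L
  = 55 * 0.29 * 1.8 * 121
  = 3473.91 kJ


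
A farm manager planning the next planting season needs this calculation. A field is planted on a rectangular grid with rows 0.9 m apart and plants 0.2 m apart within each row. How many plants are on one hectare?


D = 10000 / (row_sp * plant_sp)
  = 10000 / (0.9 * 0.2)
  = 10000 / 0.1800
  = 55555.56 plants/ha


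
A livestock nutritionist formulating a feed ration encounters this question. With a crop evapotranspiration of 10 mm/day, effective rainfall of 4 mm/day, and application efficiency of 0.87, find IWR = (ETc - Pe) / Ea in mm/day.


IWR = (ETc - Pe) / Ea
    = (10 - 4) / 0.87
    = 6 / 0.87
    = 6.90 mm/day


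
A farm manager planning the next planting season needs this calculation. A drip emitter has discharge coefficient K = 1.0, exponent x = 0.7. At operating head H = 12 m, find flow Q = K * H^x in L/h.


Q = K * H^x
  = 1.0 * 12^0.7
  = 1.0 * 5.6941
  = 5.69 L/h


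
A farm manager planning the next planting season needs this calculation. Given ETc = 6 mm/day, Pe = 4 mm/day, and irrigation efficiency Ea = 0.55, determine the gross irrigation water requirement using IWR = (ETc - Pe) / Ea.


IWR = (ETc - Pe) / Ea
    = (6 - 4) / 0.55
    = 2 / 0.55
    = 3.64 mm/day


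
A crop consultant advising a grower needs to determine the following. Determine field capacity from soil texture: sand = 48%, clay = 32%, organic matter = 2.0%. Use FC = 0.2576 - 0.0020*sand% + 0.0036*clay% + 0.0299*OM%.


FC = 0.2576 - 0.0020*48 + 0.0036*32 + 0.0299*2.0
   = 0.2576 - 0.0960 + 0.1152 + 0.0598
   = 0.3366


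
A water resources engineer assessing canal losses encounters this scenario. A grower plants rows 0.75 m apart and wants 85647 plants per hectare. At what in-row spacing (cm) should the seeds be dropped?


spacing = 10000 / (row_sp * density)
        = 10000 / (0.75 * 85647)
        = 10000 / 64235.25
        = 0.15568 m = 15.57 cm


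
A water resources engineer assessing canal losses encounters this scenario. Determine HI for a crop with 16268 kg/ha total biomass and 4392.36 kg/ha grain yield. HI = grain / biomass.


HI = grain_yield / biomass
   = 4392.36 / 16268
   = 0.27


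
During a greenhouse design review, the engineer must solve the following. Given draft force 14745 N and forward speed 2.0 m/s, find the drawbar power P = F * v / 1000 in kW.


P = F * v / 1000
  = 14745 * 2.0 / 1000
  = 29490 / 1000
  = 29.49 kW


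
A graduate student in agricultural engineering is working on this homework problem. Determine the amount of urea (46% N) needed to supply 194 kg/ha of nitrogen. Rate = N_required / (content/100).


Rate = N_required / (N_content / 100)
     = 194 / (46 / 100)
     = 194 / 0.46
     = 421.74 kg/ha


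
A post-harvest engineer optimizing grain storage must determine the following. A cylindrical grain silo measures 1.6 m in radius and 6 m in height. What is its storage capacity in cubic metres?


V = pi * r^2 * h
  = pi * 1.6^2 * 6
  = pi * 2.56 * 6
  = 48.25 m^3


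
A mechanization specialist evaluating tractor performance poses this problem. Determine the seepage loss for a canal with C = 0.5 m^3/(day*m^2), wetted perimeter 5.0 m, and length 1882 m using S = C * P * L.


S = C * P * L
  = 0.5 * 5.0 * 1882
  = 4705 m^3/day


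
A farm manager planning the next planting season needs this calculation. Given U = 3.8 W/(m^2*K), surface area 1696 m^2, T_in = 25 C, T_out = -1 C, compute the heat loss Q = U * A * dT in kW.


dT = 25 - (-1) = 26 K
Q = U * A * dT
  = 3.8 * 1696 * 26
  = 167564.80 W = 167.56 kW


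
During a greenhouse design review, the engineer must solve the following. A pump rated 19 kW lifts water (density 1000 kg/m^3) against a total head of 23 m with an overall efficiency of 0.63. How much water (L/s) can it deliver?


Q = (P * 1000 * eta) / (rho * g * H)
  = (19 * 1000 * 0.63) / (1000 * 9.81 * 23)
  = 11970 / 225630
  = 0.05305 m^3/s = 53.05 L/s
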